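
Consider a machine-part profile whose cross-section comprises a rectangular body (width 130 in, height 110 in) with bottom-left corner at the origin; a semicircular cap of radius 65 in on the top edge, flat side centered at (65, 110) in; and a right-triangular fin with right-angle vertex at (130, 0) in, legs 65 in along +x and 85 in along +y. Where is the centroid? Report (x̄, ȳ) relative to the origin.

Part | A | x̄ᵢ | ȳᵢ | A·x̄ᵢ | A·ȳᵢ
rectangular body | 14300.00 | 65.00 | 55.00 | 929500.00 | 786500.00
semicircular top | 6636.61 | 65.00 | 137.59 | 431379.94 | 913110.93
triangular fin | 2762.50 | 151.67 | 28.33 | 418979.17 | 78270.83
Σ | 23699.11 |  |  | 1779859.11 | 1777881.76
x̄ = 1779859.11 / 23699.11 = 75.10 in
ȳ = 1777881.76 / 23699.11 = 75.02 in

x̄ = 75.10 in, ȳ = 75.02 in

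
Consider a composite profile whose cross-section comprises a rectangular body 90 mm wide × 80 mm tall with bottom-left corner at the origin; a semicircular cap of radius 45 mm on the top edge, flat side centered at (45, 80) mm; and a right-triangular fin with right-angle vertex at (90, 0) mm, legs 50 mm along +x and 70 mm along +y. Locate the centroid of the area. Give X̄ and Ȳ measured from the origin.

rectangular body: A = 90 × 80 = 7200.00, centroid at (45.00, 40.00).
semicircular top: A = ½π·45² = 3180.86, centroid at (45.00, 99.10).
triangular fin: A = ½·50·70 = 1750.00, centroid at (106.67, 23.33).
ΣA = 12130.86 mm²
ΣAX̄ = (7200.00)(45.00) + (3180.86)(45.00) + (1750.00)(106.67) = 653805.48 mm³
ΣAȲ = (7200.00)(40.00) + (3180.86)(99.10) + (1750.00)(23.33) = 644052.34 mm³
X̄ = 653805.48 / 12130.86 = 53.90 mm
Ȳ = 644052.34 / 12130.86 = 53.09 mm

X̄ = 53.90 mm, Ȳ = 53.09 mm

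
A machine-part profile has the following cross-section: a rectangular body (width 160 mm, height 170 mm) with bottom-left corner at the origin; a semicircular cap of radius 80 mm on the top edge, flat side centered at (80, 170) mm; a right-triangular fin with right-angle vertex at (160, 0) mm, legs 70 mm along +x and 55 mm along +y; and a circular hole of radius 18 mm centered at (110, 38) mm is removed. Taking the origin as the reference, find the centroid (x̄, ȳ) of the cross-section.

x̄ = 84.41 mm, ȳ = 114.23 mm

rectangular body: A = 160 × 170 = 27200.00, centroid at (80.00, 85.00).
semicircular top: A = ½π·80² = 10053.10, centroid at (80.00, 203.95).
triangular fin: A = ½·70·55 = 1925.00, centroid at (183.33, 18.33).
hole: A = −π·18² = -1017.88, centroid at (110.00, 38.00).
ΣA = 38160.22 mm²
ΣAx̄ = (27200.00)(80.00) + (10053.10)(80.00) + (1925.00)(183.33) + (-1017.88)(110.00) = 3221198.02 mm³
ΣAȳ = (27200.00)(85.00) + (10053.10)(203.95) + (1925.00)(18.33) + (-1017.88)(38.00) = 4358972.11 mm³
x̄ = 3221198.02 / 38160.22 = 84.41 mm
ȳ = 4358972.11 / 38160.22 = 114.23 mm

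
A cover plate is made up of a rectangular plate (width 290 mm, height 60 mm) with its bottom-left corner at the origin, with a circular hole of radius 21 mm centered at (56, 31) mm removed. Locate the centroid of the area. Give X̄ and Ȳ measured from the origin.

X̄ = 152.70 mm, Ȳ = 29.91 mm

Part | A | x̄ᵢ | ȳᵢ | A·x̄ᵢ | A·ȳᵢ
plate | 17400.00 | 145.00 | 30.00 | 2523000.00 | 522000.00
hole | -1385.44 | 56.00 | 31.00 | -77584.77 | -42948.71
Σ | 16014.56 |  |  | 2445415.23 | 479051.29
X̄ = 2445415.23 / 16014.56 = 152.70 mm
Ȳ = 479051.29 / 16014.56 = 29.91 mm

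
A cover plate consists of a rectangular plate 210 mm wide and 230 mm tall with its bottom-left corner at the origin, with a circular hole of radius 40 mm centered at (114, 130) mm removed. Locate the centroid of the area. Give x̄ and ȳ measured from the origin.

plate: A = 210 × 230 = 48300.00, centroid at (105.00, 115.00).
hole: A = −π·40² = -5026.55, centroid at (114.00, 130.00).
ΣA = 43273.45 mm², ΣAx̄ = 4498473.50 mm³, ΣAȳ = 4901048.73 mm³.
x̄ = 4498473.50/43273.45 = 103.95 mm; ȳ = 4901048.73/43273.45 = 113.26 mm.

x̄ = 103.95 mm, ȳ = 113.26 mm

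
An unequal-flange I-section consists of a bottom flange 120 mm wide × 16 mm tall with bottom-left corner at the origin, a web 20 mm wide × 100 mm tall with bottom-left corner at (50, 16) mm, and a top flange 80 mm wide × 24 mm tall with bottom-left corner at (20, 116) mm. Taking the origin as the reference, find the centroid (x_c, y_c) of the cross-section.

x_c = 60.00 mm, y_c = 67.32 mm

Part | A | x̄ᵢ | ȳᵢ | A·x̄ᵢ | A·ȳᵢ
bottom flange | 1920.00 | 60.00 | 8.00 | 115200.00 | 15360.00
web | 2000.00 | 60.00 | 66.00 | 120000.00 | 132000.00
top flange | 1920.00 | 60.00 | 128.00 | 115200.00 | 245760.00
Σ | 5840.00 |  |  | 350400.00 | 393120.00
x_c = 350400.00 / 5840.00 = 60.00 mm
y_c = 393120.00 / 5840.00 = 67.32 mm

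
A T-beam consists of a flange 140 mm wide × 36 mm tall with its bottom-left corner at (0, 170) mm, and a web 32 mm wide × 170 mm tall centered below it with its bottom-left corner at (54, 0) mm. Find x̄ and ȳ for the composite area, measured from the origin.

web: A = 32 × 170 = 5440.00, centroid at (70.00, 85.00).
flange: A = 140 × 36 = 5040.00, centroid at (70.00, 188.00).
ΣA = 10480.00 mm²
ΣAx̄ = (5440.00)(70.00) + (5040.00)(70.00) = 733600.00 mm³
ΣAȳ = (5440.00)(85.00) + (5040.00)(188.00) = 1409920.00 mm³
x̄ = 733600.00 / 10480.00 = 70.00 mm
ȳ = 1409920.00 / 10480.00 = 134.53 mm

x̄ = 70.00 mm, ȳ = 134.53 mm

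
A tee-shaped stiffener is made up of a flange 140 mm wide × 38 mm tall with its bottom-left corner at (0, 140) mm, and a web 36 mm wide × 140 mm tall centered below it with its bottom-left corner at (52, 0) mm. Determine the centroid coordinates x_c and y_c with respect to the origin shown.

x_c = 70.00 mm, y_c = 115.70 mm

web: A = 36 × 140 = 5040.00, centroid at (70.00, 70.00).
flange: A = 140 × 38 = 5320.00, centroid at (70.00, 159.00).
ΣA = 10360.00 mm²
ΣAx_c = (5040.00)(70.00) + (5320.00)(70.00) = 725200.00 mm³
ΣAy_c = (5040.00)(70.00) + (5320.00)(159.00) = 1198680.00 mm³
x_c = 725200.00 / 10360.00 = 70.00 mm
y_c = 1198680.00 / 10360.00 = 115.70 mm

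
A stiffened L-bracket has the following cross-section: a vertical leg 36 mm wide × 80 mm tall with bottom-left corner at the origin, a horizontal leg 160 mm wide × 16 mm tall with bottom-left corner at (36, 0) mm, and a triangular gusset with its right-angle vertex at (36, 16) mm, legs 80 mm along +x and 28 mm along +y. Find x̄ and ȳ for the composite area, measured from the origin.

x̄ = 63.87 mm, ȳ = 25.01 mm

vertical leg: A = 36 × 80 = 2880.00, centroid at (18.00, 40.00).
horizontal leg: A = 160 × 16 = 2560.00, centroid at (116.00, 8.00).
gusset: A = ½·80·28 = 1120.00, centroid at (62.67, 25.33).
ΣA = 6560.00 mm², ΣAx̄ = 418986.67 mm³, ΣAȳ = 164053.33 mm³.
x̄ = 418986.67/6560.00 = 63.87 mm; ȳ = 164053.33/6560.00 = 25.01 mm.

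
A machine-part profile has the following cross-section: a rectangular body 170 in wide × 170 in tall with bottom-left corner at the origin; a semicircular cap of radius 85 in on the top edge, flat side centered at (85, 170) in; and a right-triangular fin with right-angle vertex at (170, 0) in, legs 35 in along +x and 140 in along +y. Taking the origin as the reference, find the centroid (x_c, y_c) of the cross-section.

x_c = 90.55 in, y_c = 114.98 in

rectangular body: A = 170 × 170 = 28900.00, centroid at (85.00, 85.00).
semicircular top: A = ½π·85² = 11349.00, centroid at (85.00, 206.08).
triangular fin: A = ½·35·140 = 2450.00, centroid at (181.67, 46.67).
ΣA = 42699.00 in²
ΣAx_c = (28900.00)(85.00) + (11349.00)(85.00) + (2450.00)(181.67) = 3866248.63 in³
ΣAy_c = (28900.00)(85.00) + (11349.00)(206.08) + (2450.00)(46.67) = 4909580.59 in³
x_c = 3866248.63 / 42699.00 = 90.55 in
y_c = 4909580.59 / 42699.00 = 114.98 in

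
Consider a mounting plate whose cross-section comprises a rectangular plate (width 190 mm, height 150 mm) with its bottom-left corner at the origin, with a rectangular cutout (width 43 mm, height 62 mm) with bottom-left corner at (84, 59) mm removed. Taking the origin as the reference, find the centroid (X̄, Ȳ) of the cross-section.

plate: A = 190 × 150 = 28500.00, centroid at (95.00, 75.00).
hole: A = −(43 × 62) = -2666.00, centroid at (105.50, 90.00).
ΣA = 25834.00 mm², ΣAX̄ = 2426237.00 mm³, ΣAȲ = 1897560.00 mm³.
X̄ = 2426237.00/25834.00 = 93.92 mm; Ȳ = 1897560.00/25834.00 = 73.45 mm.

X̄ = 93.92 mm, Ȳ = 73.45 mm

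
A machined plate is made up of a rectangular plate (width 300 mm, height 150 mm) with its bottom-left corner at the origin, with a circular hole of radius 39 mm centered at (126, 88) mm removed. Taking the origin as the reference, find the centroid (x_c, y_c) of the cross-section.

x_c = 152.85 mm, y_c = 73.46 mm

plate: A = 300 × 150 = 45000.00, centroid at (150.00, 75.00).
hole: A = −π·39² = -4778.36, centroid at (126.00, 88.00).
ΣA = 40221.64 mm², ΣAx_c = 6147926.33 mm³, ΣAy_c = 2954504.11 mm³.
x_c = 6147926.33/40221.64 = 152.85 mm; y_c = 2954504.11/40221.64 = 73.46 mm.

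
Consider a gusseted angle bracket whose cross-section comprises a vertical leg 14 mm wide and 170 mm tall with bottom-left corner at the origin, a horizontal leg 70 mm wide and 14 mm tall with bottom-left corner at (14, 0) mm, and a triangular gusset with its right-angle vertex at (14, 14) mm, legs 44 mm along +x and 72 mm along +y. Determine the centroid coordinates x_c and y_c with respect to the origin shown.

x_c = 22.27 mm, y_c = 54.48 mm

vertical leg: A = 14 × 170 = 2380.00, centroid at (7.00, 85.00).
horizontal leg: A = 70 × 14 = 980.00, centroid at (49.00, 7.00).
gusset: A = ½·44·72 = 1584.00, centroid at (28.67, 38.00).
ΣA = 4944.00 mm², ΣAx_c = 110088.00 mm³, ΣAy_c = 269352.00 mm³.
x_c = 110088.00/4944.00 = 22.27 mm; y_c = 269352.00/4944.00 = 54.48 mm.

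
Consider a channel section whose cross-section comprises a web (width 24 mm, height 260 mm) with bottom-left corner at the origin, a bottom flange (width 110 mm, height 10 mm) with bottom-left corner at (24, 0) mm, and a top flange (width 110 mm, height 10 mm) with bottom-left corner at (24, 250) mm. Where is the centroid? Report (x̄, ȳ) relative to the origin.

web: A = 24 × 260 = 6240.00, centroid at (12.00, 130.00).
bottom flange: A = 110 × 10 = 1100.00, centroid at (79.00, 5.00).
top flange: A = 110 × 10 = 1100.00, centroid at (79.00, 255.00).
ΣA = 8440.00 mm²
ΣAx̄ = (6240.00)(12.00) + (1100.00)(79.00) + (1100.00)(79.00) = 248680.00 mm³
ΣAȳ = (6240.00)(130.00) + (1100.00)(5.00) + (1100.00)(255.00) = 1097200.00 mm³
x̄ = 248680.00 / 8440.00 = 29.46 mm
ȳ = 1097200.00 / 8440.00 = 130.00 mm

x̄ = 29.46 mm, ȳ = 130.00 mm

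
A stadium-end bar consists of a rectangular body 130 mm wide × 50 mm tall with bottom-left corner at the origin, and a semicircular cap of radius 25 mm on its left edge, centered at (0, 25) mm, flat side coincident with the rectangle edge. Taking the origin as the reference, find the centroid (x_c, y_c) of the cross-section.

x_c = 55.08 mm, y_c = 25.00 mm

Part | A | x̄ᵢ | ȳᵢ | A·x̄ᵢ | A·ȳᵢ
rectangular body | 6500.00 | 65.00 | 25.00 | 422500.00 | 162500.00
semicircular end | 981.75 | -10.61 | 25.00 | -10416.67 | 24543.69
Σ | 7481.75 |  |  | 412083.33 | 187043.69
x_c = 412083.33 / 7481.75 = 55.08 mm
y_c = 187043.69 / 7481.75 = 25.00 mm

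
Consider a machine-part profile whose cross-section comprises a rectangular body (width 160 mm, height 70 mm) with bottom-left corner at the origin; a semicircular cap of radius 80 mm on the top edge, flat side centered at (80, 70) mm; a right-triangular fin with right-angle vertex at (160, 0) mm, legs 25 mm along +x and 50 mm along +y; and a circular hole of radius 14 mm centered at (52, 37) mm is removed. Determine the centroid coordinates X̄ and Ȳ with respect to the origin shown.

X̄ = 83.41 mm, Ȳ = 67.01 mm

Part | A | x̄ᵢ | ȳᵢ | A·x̄ᵢ | A·ȳᵢ
rectangular body | 11200.00 | 80.00 | 35.00 | 896000.00 | 392000.00
semicircular top | 10053.10 | 80.00 | 103.95 | 804247.72 | 1045050.09
triangular fin | 625.00 | 168.33 | 16.67 | 105208.33 | 10416.67
hole | -615.75 | 52.00 | 37.00 | -32019.11 | -22782.83
Σ | 21262.34 |  |  | 1773436.94 | 1424683.92
X̄ = 1773436.94 / 21262.34 = 83.41 mm
Ȳ = 1424683.92 / 21262.34 = 67.01 mm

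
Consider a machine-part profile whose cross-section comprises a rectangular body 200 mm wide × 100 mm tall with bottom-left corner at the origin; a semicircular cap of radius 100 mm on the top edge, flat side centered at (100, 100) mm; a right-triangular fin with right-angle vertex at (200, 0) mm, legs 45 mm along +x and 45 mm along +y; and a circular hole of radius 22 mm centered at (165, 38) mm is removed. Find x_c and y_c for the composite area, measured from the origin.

rectangular body: A = 200 × 100 = 20000.00, centroid at (100.00, 50.00).
semicircular top: A = ½π·100² = 15707.96, centroid at (100.00, 142.44).
triangular fin: A = ½·45·45 = 1012.50, centroid at (215.00, 15.00).
hole: A = −π·22² = -1520.53, centroid at (165.00, 38.00).
ΣA = 35199.93 mm²
ΣAx_c = (20000.00)(100.00) + (15707.96)(100.00) + (1012.50)(215.00) + (-1520.53)(165.00) = 3537596.24 mm³
ΣAy_c = (20000.00)(50.00) + (15707.96)(142.44) + (1012.50)(15.00) + (-1520.53)(38.00) = 3194870.32 mm³
x_c = 3537596.24 / 35199.93 = 100.50 mm
y_c = 3194870.32 / 35199.93 = 90.76 mm

x_c = 100.50 mm, y_c = 90.76 mm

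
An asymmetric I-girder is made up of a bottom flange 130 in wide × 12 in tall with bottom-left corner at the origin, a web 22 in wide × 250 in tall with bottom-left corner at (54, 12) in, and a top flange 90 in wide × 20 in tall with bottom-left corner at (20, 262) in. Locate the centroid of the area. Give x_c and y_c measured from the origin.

x_c = 65.00 in, y_c = 141.36 in

bottom flange: A = 130 × 12 = 1560.00, centroid at (65.00, 6.00).
web: A = 22 × 250 = 5500.00, centroid at (65.00, 137.00).
top flange: A = 90 × 20 = 1800.00, centroid at (65.00, 272.00).
ΣA = 8860.00 in², ΣAx_c = 575900.00 in³, ΣAy_c = 1252460.00 in³.
x_c = 575900.00/8860.00 = 65.00 in; y_c = 1252460.00/8860.00 = 141.36 in.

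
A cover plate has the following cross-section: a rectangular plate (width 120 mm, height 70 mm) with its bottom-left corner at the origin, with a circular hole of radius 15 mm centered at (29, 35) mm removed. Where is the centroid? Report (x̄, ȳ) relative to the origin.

x̄ = 62.85 mm, ȳ = 35.00 mm

Part | A | x̄ᵢ | ȳᵢ | A·x̄ᵢ | A·ȳᵢ
plate | 8400.00 | 60.00 | 35.00 | 504000.00 | 294000.00
hole | -706.86 | 29.00 | 35.00 | -20498.89 | -24740.04
Σ | 7693.14 |  |  | 483501.11 | 269259.96
x̄ = 483501.11 / 7693.14 = 62.85 mm
ȳ = 269259.96 / 7693.14 = 35.00 mm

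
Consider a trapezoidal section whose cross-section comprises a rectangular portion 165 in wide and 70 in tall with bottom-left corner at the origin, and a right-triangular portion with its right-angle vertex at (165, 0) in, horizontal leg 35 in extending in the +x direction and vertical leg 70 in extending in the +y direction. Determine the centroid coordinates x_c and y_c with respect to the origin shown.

x_c = 91.53 in, y_c = 33.88 in

rectangular portion: A = 165 × 70 = 11550.00, centroid at (82.50, 35.00).
triangular portion: A = ½·35·70 = 1225.00, centroid at (176.67, 23.33).
ΣA = 12775.00 in²
ΣAx_c = (11550.00)(82.50) + (1225.00)(176.67) = 1169291.67 in³
ΣAy_c = (11550.00)(35.00) + (1225.00)(23.33) = 432833.33 in³
x_c = 1169291.67 / 12775.00 = 91.53 in
y_c = 432833.33 / 12775.00 = 33.88 in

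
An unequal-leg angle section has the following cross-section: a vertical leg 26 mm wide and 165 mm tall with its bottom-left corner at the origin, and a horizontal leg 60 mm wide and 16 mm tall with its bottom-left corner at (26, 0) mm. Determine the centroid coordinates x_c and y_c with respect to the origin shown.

vertical leg: A = 26 × 165 = 4290.00, centroid at (13.00, 82.50).
horizontal leg: A = 60 × 16 = 960.00, centroid at (56.00, 8.00).
ΣA = 5250.00 mm², ΣAx_c = 109530.00 mm³, ΣAy_c = 361605.00 mm³.
x_c = 109530.00/5250.00 = 20.86 mm; y_c = 361605.00/5250.00 = 68.88 mm.

x_c = 20.86 mm, y_c = 68.88 mm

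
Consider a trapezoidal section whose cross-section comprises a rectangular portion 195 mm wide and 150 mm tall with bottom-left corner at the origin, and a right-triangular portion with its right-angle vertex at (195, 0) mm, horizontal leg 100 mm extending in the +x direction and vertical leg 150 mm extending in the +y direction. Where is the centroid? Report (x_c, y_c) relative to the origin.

Part | A | x̄ᵢ | ȳᵢ | A·x̄ᵢ | A·ȳᵢ
rectangular portion | 29250.00 | 97.50 | 75.00 | 2851875.00 | 2193750.00
triangular portion | 7500.00 | 228.33 | 50.00 | 1712500.00 | 375000.00
Σ | 36750.00 |  |  | 4564375.00 | 2568750.00
x_c = 4564375.00 / 36750.00 = 124.20 mm
y_c = 2568750.00 / 36750.00 = 69.90 mm

x_c = 124.20 mm, y_c = 69.90 mm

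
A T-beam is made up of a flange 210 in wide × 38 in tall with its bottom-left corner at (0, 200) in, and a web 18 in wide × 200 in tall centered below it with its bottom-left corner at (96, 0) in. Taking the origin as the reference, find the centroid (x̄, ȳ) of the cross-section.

x̄ = 105.00 in, ȳ = 182.01 in

Part | A | x̄ᵢ | ȳᵢ | A·x̄ᵢ | A·ȳᵢ
web | 3600.00 | 105.00 | 100.00 | 378000.00 | 360000.00
flange | 7980.00 | 105.00 | 219.00 | 837900.00 | 1747620.00
Σ | 11580.00 |  |  | 1215900.00 | 2107620.00
x̄ = 1215900.00 / 11580.00 = 105.00 in
ȳ = 2107620.00 / 11580.00 = 182.01 in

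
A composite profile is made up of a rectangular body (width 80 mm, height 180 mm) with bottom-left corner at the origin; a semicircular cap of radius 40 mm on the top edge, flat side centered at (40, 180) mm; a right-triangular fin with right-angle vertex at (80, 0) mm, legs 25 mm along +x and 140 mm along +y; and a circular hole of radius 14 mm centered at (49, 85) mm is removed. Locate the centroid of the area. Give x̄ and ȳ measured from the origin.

x̄ = 44.38 mm, ȳ = 100.87 mm

rectangular body: A = 80 × 180 = 14400.00, centroid at (40.00, 90.00).
semicircular top: A = ½π·40² = 2513.27, centroid at (40.00, 196.98).
triangular fin: A = ½·25·140 = 1750.00, centroid at (88.33, 46.67).
hole: A = −π·14² = -615.75, centroid at (49.00, 85.00).
ΣA = 18047.52 mm², ΣAx̄ = 800942.44 mm³, ΣAȳ = 1820383.74 mm³.
x̄ = 800942.44/18047.52 = 44.38 mm; ȳ = 1820383.74/18047.52 = 100.87 mm.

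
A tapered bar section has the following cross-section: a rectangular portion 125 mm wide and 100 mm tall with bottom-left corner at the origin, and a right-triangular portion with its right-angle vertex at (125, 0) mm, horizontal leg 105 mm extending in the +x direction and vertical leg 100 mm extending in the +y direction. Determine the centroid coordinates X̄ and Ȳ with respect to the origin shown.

X̄ = 91.34 mm, Ȳ = 45.07 mm

rectangular portion: A = 125 × 100 = 12500.00, centroid at (62.50, 50.00).
triangular portion: A = ½·105·100 = 5250.00, centroid at (160.00, 33.33).
ΣA = 17750.00 mm², ΣAX̄ = 1621250.00 mm³, ΣAȲ = 800000.00 mm³.
X̄ = 1621250.00/17750.00 = 91.34 mm; Ȳ = 800000.00/17750.00 = 45.07 mm.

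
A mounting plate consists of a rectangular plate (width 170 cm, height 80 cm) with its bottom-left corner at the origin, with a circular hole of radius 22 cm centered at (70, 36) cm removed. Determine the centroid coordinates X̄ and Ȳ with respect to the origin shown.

plate: A = 170 × 80 = 13600.00, centroid at (85.00, 40.00).
hole: A = −π·22² = -1520.53, centroid at (70.00, 36.00).
ΣA = 12079.47 cm²
ΣAX̄ = (13600.00)(85.00) + (-1520.53)(70.00) = 1049562.84 cm³
ΣAȲ = (13600.00)(40.00) + (-1520.53)(36.00) = 489260.89 cm³
X̄ = 1049562.84 / 12079.47 = 86.89 cm
Ȳ = 489260.89 / 12079.47 = 40.50 cm

X̄ = 86.89 cm, Ȳ = 40.50 cm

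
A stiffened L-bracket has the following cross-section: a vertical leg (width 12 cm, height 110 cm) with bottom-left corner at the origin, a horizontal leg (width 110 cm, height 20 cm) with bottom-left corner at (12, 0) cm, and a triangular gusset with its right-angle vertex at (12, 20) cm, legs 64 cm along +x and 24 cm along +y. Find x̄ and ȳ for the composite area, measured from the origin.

x̄ = 42.19 cm, ȳ = 27.08 cm

vertical leg: A = 12 × 110 = 1320.00, centroid at (6.00, 55.00).
horizontal leg: A = 110 × 20 = 2200.00, centroid at (67.00, 10.00).
gusset: A = ½·64·24 = 768.00, centroid at (33.33, 28.00).
ΣA = 4288.00 cm², ΣAx̄ = 180920.00 cm³, ΣAȳ = 116104.00 cm³.
x̄ = 180920.00/4288.00 = 42.19 cm; ȳ = 116104.00/4288.00 = 27.08 cm.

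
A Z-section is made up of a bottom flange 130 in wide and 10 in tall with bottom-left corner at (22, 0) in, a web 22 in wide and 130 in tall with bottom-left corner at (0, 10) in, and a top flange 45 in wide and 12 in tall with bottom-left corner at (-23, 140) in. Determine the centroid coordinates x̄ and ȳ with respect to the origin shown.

bottom flange: A = 130 × 10 = 1300.00, centroid at (87.00, 5.00).
web: A = 22 × 130 = 2860.00, centroid at (11.00, 75.00).
top flange: A = 45 × 12 = 540.00, centroid at (-0.50, 146.00).
ΣA = 4700.00 in²
ΣAx̄ = (1300.00)(87.00) + (2860.00)(11.00) + (540.00)(-0.50) = 144290.00 in³
ΣAȳ = (1300.00)(5.00) + (2860.00)(75.00) + (540.00)(146.00) = 299840.00 in³
x̄ = 144290.00 / 4700.00 = 30.70 in
ȳ = 299840.00 / 4700.00 = 63.80 in

x̄ = 30.70 in, ȳ = 63.80 in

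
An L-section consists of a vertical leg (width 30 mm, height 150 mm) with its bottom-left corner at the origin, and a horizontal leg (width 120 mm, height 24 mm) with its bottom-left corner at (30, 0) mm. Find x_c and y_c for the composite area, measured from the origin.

vertical leg: A = 30 × 150 = 4500.00, centroid at (15.00, 75.00).
horizontal leg: A = 120 × 24 = 2880.00, centroid at (90.00, 12.00).
ΣA = 7380.00 mm², ΣAx_c = 326700.00 mm³, ΣAy_c = 372060.00 mm³.
x_c = 326700.00/7380.00 = 44.27 mm; y_c = 372060.00/7380.00 = 50.41 mm.

x_c = 44.27 mm, y_c = 50.41 mm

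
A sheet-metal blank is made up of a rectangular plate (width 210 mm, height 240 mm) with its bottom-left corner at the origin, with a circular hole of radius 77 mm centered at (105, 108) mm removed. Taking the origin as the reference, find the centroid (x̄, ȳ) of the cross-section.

x̄ = 105.00 mm, ȳ = 127.03 mm

plate: A = 210 × 240 = 50400.00, centroid at (105.00, 120.00).
hole: A = −π·77² = -18626.50, centroid at (105.00, 108.00).
ΣA = 31773.50 mm²
ΣAx̄ = (50400.00)(105.00) + (-18626.50)(105.00) = 3336217.20 mm³
ΣAȳ = (50400.00)(120.00) + (-18626.50)(108.00) = 4036337.69 mm³
x̄ = 3336217.20 / 31773.50 = 105.00 mm
ȳ = 4036337.69 / 31773.50 = 127.03 mm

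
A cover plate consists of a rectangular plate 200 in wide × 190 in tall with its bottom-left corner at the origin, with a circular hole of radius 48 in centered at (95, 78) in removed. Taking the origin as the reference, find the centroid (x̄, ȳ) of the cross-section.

plate: A = 200 × 190 = 38000.00, centroid at (100.00, 95.00).
hole: A = −π·48² = -7238.23, centroid at (95.00, 78.00).
ΣA = 30761.77 in², ΣAx̄ = 3112368.20 in³, ΣAȳ = 3045418.10 in³.
x̄ = 3112368.20/30761.77 = 101.18 in; ȳ = 3045418.10/30761.77 = 99.00 in.

x̄ = 101.18 in, ȳ = 99.00 in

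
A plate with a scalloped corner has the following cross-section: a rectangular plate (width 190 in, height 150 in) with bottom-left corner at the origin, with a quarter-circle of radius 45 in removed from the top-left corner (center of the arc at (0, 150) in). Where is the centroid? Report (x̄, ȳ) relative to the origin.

plate: A = 190 × 150 = 28500.00, centroid at (95.00, 75.00).
removed quarter-circle: A = −¼π·45² = -1590.43, centroid at (19.10, 130.90).
ΣA = 26909.57 in², ΣAx̄ = 2677125.00 in³, ΣAȳ = 1929310.31 in³.
x̄ = 2677125.00/26909.57 = 99.49 in; ȳ = 1929310.31/26909.57 = 71.70 in.

x̄ = 99.49 in, ȳ = 71.70 in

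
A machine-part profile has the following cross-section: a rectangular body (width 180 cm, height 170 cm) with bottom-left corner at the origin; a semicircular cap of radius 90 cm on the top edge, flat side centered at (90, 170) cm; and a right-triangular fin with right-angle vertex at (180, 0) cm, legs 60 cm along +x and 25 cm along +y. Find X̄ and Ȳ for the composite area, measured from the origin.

X̄ = 91.87 cm, Ȳ = 119.26 cm

rectangular body: A = 180 × 170 = 30600.00, centroid at (90.00, 85.00).
semicircular top: A = ½π·90² = 12723.45, centroid at (90.00, 208.20).
triangular fin: A = ½·60·25 = 750.00, centroid at (200.00, 8.33).
ΣA = 44073.45 cm², ΣAX̄ = 4049110.52 cm³, ΣAȲ = 5256236.54 cm³.
X̄ = 4049110.52/44073.45 = 91.87 cm; Ȳ = 5256236.54/44073.45 = 119.26 cm.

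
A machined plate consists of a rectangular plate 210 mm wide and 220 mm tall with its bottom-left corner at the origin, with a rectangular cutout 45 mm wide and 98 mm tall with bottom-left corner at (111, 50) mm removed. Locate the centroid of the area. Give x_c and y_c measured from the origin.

x_c = 101.99 mm, y_c = 111.16 mm

Part | A | x̄ᵢ | ȳᵢ | A·x̄ᵢ | A·ȳᵢ
plate | 46200.00 | 105.00 | 110.00 | 4851000.00 | 5082000.00
hole | -4410.00 | 133.50 | 99.00 | -588735.00 | -436590.00
Σ | 41790.00 |  |  | 4262265.00 | 4645410.00
x_c = 4262265.00 / 41790.00 = 101.99 mm
y_c = 4645410.00 / 41790.00 = 111.16 mm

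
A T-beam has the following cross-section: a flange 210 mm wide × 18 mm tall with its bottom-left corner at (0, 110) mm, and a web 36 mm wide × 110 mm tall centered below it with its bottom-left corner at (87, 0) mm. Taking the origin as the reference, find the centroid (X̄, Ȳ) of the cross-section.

X̄ = 105.00 mm, Ȳ = 86.26 mm

web: A = 36 × 110 = 3960.00, centroid at (105.00, 55.00).
flange: A = 210 × 18 = 3780.00, centroid at (105.00, 119.00).
ΣA = 7740.00 mm²
ΣAX̄ = (3960.00)(105.00) + (3780.00)(105.00) = 812700.00 mm³
ΣAȲ = (3960.00)(55.00) + (3780.00)(119.00) = 667620.00 mm³
X̄ = 812700.00 / 7740.00 = 105.00 mm
Ȳ = 667620.00 / 7740.00 = 86.26 mm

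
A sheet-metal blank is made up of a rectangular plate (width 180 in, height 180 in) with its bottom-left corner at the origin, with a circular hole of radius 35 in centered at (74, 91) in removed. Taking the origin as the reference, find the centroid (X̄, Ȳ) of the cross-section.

plate: A = 180 × 180 = 32400.00, centroid at (90.00, 90.00).
hole: A = −π·35² = -3848.45, centroid at (74.00, 91.00).
ΣA = 28551.55 in²
ΣAX̄ = (32400.00)(90.00) + (-3848.45)(74.00) = 2631214.63 in³
ΣAȲ = (32400.00)(90.00) + (-3848.45)(91.00) = 2565790.96 in³
X̄ = 2631214.63 / 28551.55 = 92.16 in
Ȳ = 2565790.96 / 28551.55 = 89.87 in

X̄ = 92.16 in, Ȳ = 89.87 in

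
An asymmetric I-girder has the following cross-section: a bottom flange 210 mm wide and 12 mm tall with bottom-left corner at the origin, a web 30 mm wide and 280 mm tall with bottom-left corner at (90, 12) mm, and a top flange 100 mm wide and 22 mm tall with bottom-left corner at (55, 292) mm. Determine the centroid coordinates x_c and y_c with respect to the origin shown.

bottom flange: A = 210 × 12 = 2520.00, centroid at (105.00, 6.00).
web: A = 30 × 280 = 8400.00, centroid at (105.00, 152.00).
top flange: A = 100 × 22 = 2200.00, centroid at (105.00, 303.00).
ΣA = 13120.00 mm²
ΣAx_c = (2520.00)(105.00) + (8400.00)(105.00) + (2200.00)(105.00) = 1377600.00 mm³
ΣAy_c = (2520.00)(6.00) + (8400.00)(152.00) + (2200.00)(303.00) = 1958520.00 mm³
x_c = 1377600.00 / 13120.00 = 105.00 mm
y_c = 1958520.00 / 13120.00 = 149.28 mm

x_c = 105.00 mm, y_c = 149.28 mm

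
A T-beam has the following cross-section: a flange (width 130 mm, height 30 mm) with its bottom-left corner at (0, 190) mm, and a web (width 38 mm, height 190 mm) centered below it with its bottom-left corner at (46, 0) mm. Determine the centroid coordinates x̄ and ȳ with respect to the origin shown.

x̄ = 65.00 mm, ȳ = 133.58 mm

Part | A | x̄ᵢ | ȳᵢ | A·x̄ᵢ | A·ȳᵢ
web | 7220.00 | 65.00 | 95.00 | 469300.00 | 685900.00
flange | 3900.00 | 65.00 | 205.00 | 253500.00 | 799500.00
Σ | 11120.00 |  |  | 722800.00 | 1485400.00
x̄ = 722800.00 / 11120.00 = 65.00 mm
ȳ = 1485400.00 / 11120.00 = 133.58 mm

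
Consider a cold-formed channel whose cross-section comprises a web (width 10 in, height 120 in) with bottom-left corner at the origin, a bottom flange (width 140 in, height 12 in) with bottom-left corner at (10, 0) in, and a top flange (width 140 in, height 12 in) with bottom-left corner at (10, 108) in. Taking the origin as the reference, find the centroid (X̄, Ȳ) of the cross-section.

X̄ = 60.26 in, Ȳ = 60.00 in

web: A = 10 × 120 = 1200.00, centroid at (5.00, 60.00).
bottom flange: A = 140 × 12 = 1680.00, centroid at (80.00, 6.00).
top flange: A = 140 × 12 = 1680.00, centroid at (80.00, 114.00).
ΣA = 4560.00 in²
ΣAX̄ = (1200.00)(5.00) + (1680.00)(80.00) + (1680.00)(80.00) = 274800.00 in³
ΣAȲ = (1200.00)(60.00) + (1680.00)(6.00) + (1680.00)(114.00) = 273600.00 in³
X̄ = 274800.00 / 4560.00 = 60.26 in
Ȳ = 273600.00 / 4560.00 = 60.00 in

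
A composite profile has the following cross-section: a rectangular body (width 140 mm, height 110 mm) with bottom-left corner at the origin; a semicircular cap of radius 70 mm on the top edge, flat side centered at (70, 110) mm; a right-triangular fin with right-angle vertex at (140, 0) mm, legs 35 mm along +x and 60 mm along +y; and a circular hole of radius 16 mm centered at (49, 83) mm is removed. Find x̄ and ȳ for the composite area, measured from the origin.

x̄ = 74.40 mm, ȳ = 80.39 mm

Part | A | x̄ᵢ | ȳᵢ | A·x̄ᵢ | A·ȳᵢ
rectangular body | 15400.00 | 70.00 | 55.00 | 1078000.00 | 847000.00
semicircular top | 7696.90 | 70.00 | 139.71 | 538783.14 | 1075325.89
triangular fin | 1050.00 | 151.67 | 20.00 | 159250.00 | 21000.00
hole | -804.25 | 49.00 | 83.00 | -39408.14 | -66752.56
Σ | 23342.65 |  |  | 1736625.00 | 1876573.33
x̄ = 1736625.00 / 23342.65 = 74.40 mm
ȳ = 1876573.33 / 23342.65 = 80.39 mm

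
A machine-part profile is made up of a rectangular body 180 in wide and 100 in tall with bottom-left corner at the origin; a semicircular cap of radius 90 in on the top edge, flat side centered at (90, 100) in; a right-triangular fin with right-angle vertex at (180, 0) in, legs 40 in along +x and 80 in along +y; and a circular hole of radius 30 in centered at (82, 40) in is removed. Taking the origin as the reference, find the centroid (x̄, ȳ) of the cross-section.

rectangular body: A = 180 × 100 = 18000.00, centroid at (90.00, 50.00).
semicircular top: A = ½π·90² = 12723.45, centroid at (90.00, 138.20).
triangular fin: A = ½·40·80 = 1600.00, centroid at (193.33, 26.67).
hole: A = −π·30² = -2827.43, centroid at (82.00, 40.00).
ΣA = 29496.02 in²
ΣAx̄ = (18000.00)(90.00) + (12723.45)(90.00) + (1600.00)(193.33) + (-2827.43)(82.00) = 2842594.32 in³
ΣAȳ = (18000.00)(50.00) + (12723.45)(138.20) + (1600.00)(26.67) + (-2827.43)(40.00) = 2587914.36 in³
x̄ = 2842594.32 / 29496.02 = 96.37 in
ȳ = 2587914.36 / 29496.02 = 87.74 in

x̄ = 96.37 in, ȳ = 87.74 in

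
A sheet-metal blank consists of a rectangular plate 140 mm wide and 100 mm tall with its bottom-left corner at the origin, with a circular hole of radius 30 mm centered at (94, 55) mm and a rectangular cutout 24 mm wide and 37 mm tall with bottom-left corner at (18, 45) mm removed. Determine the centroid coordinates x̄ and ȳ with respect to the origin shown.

x̄ = 66.86 mm, ȳ = 47.46 mm

plate: A = 140 × 100 = 14000.00, centroid at (70.00, 50.00).
hole 1: A = −π·30² = -2827.43, centroid at (94.00, 55.00).
hole 2: A = −(24 × 37) = -888.00, centroid at (30.00, 63.50).
ΣA = 10284.57 mm²
ΣAx̄ = (14000.00)(70.00) + (-2827.43)(94.00) + (-888.00)(30.00) = 687581.26 mm³
ΣAȳ = (14000.00)(50.00) + (-2827.43)(55.00) + (-888.00)(63.50) = 488103.16 mm³
x̄ = 687581.26 / 10284.57 = 66.86 mm
ȳ = 488103.16 / 10284.57 = 47.46 mm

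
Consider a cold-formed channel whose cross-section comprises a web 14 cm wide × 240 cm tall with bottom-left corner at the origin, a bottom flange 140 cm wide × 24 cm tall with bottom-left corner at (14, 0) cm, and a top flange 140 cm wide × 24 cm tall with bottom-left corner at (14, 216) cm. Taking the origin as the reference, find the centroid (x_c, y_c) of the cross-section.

Part | A | x̄ᵢ | ȳᵢ | A·x̄ᵢ | A·ȳᵢ
web | 3360.00 | 7.00 | 120.00 | 23520.00 | 403200.00
bottom flange | 3360.00 | 84.00 | 12.00 | 282240.00 | 40320.00
top flange | 3360.00 | 84.00 | 228.00 | 282240.00 | 766080.00
Σ | 10080.00 |  |  | 588000.00 | 1209600.00
x_c = 588000.00 / 10080.00 = 58.33 cm
y_c = 1209600.00 / 10080.00 = 120.00 cm

x_c = 58.33 cm, y_c = 120.00 cm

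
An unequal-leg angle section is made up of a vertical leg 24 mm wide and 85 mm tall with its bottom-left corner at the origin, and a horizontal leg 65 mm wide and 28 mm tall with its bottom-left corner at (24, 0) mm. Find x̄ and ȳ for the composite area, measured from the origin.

vertical leg: A = 24 × 85 = 2040.00, centroid at (12.00, 42.50).
horizontal leg: A = 65 × 28 = 1820.00, centroid at (56.50, 14.00).
ΣA = 3860.00 mm²
ΣAx̄ = (2040.00)(12.00) + (1820.00)(56.50) = 127310.00 mm³
ΣAȳ = (2040.00)(42.50) + (1820.00)(14.00) = 112180.00 mm³
x̄ = 127310.00 / 3860.00 = 32.98 mm
ȳ = 112180.00 / 3860.00 = 29.06 mm

x̄ = 32.98 mm, ȳ = 29.06 mm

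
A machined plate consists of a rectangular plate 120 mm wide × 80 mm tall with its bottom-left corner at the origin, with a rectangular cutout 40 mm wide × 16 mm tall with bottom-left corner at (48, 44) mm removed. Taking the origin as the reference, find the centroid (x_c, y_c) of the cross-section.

plate: A = 120 × 80 = 9600.00, centroid at (60.00, 40.00).
hole: A = −(40 × 16) = -640.00, centroid at (68.00, 52.00).
ΣA = 8960.00 mm²
ΣAx_c = (9600.00)(60.00) + (-640.00)(68.00) = 532480.00 mm³
ΣAy_c = (9600.00)(40.00) + (-640.00)(52.00) = 350720.00 mm³
x_c = 532480.00 / 8960.00 = 59.43 mm
y_c = 350720.00 / 8960.00 = 39.14 mm

x_c = 59.43 mm, y_c = 39.14 mm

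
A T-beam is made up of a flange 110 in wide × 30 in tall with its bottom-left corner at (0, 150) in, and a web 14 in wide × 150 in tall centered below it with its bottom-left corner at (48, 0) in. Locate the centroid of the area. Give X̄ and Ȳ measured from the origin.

web: A = 14 × 150 = 2100.00, centroid at (55.00, 75.00).
flange: A = 110 × 30 = 3300.00, centroid at (55.00, 165.00).
ΣA = 5400.00 in²
ΣAX̄ = (2100.00)(55.00) + (3300.00)(55.00) = 297000.00 in³
ΣAȲ = (2100.00)(75.00) + (3300.00)(165.00) = 702000.00 in³
X̄ = 297000.00 / 5400.00 = 55.00 in
Ȳ = 702000.00 / 5400.00 = 130.00 in

X̄ = 55.00 in, Ȳ = 130.00 in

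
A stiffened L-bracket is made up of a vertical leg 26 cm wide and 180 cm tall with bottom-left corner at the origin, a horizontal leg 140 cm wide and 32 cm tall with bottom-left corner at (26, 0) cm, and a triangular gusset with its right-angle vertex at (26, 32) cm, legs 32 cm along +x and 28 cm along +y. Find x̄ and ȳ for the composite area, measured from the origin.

Part | A | x̄ᵢ | ȳᵢ | A·x̄ᵢ | A·ȳᵢ
vertical leg | 4680.00 | 13.00 | 90.00 | 60840.00 | 421200.00
horizontal leg | 4480.00 | 96.00 | 16.00 | 430080.00 | 71680.00
gusset | 448.00 | 36.67 | 41.33 | 16426.67 | 18517.33
Σ | 9608.00 |  |  | 507346.67 | 511397.33
x̄ = 507346.67 / 9608.00 = 52.80 cm
ȳ = 511397.33 / 9608.00 = 53.23 cm

x̄ = 52.80 cm, ȳ = 53.23 cm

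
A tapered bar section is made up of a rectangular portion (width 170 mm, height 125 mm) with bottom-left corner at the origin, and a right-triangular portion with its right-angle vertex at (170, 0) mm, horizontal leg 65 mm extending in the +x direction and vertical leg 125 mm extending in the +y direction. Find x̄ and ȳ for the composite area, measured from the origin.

rectangular portion: A = 170 × 125 = 21250.00, centroid at (85.00, 62.50).
triangular portion: A = ½·65·125 = 4062.50, centroid at (191.67, 41.67).
ΣA = 25312.50 mm²
ΣAx̄ = (21250.00)(85.00) + (4062.50)(191.67) = 2584895.83 mm³
ΣAȳ = (21250.00)(62.50) + (4062.50)(41.67) = 1497395.83 mm³
x̄ = 2584895.83 / 25312.50 = 102.12 mm
ȳ = 1497395.83 / 25312.50 = 59.16 mm

x̄ = 102.12 mm, ȳ = 59.16 mm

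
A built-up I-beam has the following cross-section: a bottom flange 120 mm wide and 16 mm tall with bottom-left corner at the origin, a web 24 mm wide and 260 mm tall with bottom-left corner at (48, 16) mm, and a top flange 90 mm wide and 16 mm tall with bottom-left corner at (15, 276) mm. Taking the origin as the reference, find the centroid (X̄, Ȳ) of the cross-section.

bottom flange: A = 120 × 16 = 1920.00, centroid at (60.00, 8.00).
web: A = 24 × 260 = 6240.00, centroid at (60.00, 146.00).
top flange: A = 90 × 16 = 1440.00, centroid at (60.00, 284.00).
ΣA = 9600.00 mm²
ΣAX̄ = (1920.00)(60.00) + (6240.00)(60.00) + (1440.00)(60.00) = 576000.00 mm³
ΣAȲ = (1920.00)(8.00) + (6240.00)(146.00) + (1440.00)(284.00) = 1335360.00 mm³
X̄ = 576000.00 / 9600.00 = 60.00 mm
Ȳ = 1335360.00 / 9600.00 = 139.10 mm

X̄ = 60.00 mm, Ȳ = 139.10 mm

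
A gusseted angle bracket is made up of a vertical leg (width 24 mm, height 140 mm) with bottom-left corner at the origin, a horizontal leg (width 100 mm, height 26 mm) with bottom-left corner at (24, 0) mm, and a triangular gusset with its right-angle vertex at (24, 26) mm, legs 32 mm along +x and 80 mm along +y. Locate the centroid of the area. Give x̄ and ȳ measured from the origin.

x̄ = 38.27 mm, ȳ = 46.47 mm

vertical leg: A = 24 × 140 = 3360.00, centroid at (12.00, 70.00).
horizontal leg: A = 100 × 26 = 2600.00, centroid at (74.00, 13.00).
gusset: A = ½·32·80 = 1280.00, centroid at (34.67, 52.67).
ΣA = 7240.00 mm², ΣAx̄ = 277093.33 mm³, ΣAȳ = 336413.33 mm³.
x̄ = 277093.33/7240.00 = 38.27 mm; ȳ = 336413.33/7240.00 = 46.47 mm.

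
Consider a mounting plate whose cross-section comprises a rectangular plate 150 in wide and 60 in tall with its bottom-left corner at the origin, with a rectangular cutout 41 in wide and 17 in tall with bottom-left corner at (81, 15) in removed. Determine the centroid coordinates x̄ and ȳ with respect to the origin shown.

plate: A = 150 × 60 = 9000.00, centroid at (75.00, 30.00).
hole: A = −(41 × 17) = -697.00, centroid at (101.50, 23.50).
ΣA = 8303.00 in²
ΣAx̄ = (9000.00)(75.00) + (-697.00)(101.50) = 604254.50 in³
ΣAȳ = (9000.00)(30.00) + (-697.00)(23.50) = 253620.50 in³
x̄ = 604254.50 / 8303.00 = 72.78 in
ȳ = 253620.50 / 8303.00 = 30.55 in

x̄ = 72.78 in, ȳ = 30.55 in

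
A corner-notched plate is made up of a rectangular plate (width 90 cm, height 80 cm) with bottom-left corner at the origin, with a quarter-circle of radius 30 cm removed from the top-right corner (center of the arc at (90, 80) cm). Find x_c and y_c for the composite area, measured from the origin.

x_c = 41.49 cm, y_c = 37.03 cm

plate: A = 90 × 80 = 7200.00, centroid at (45.00, 40.00).
removed quarter-circle: A = −¼π·30² = -706.86, centroid at (77.27, 67.27).
ΣA = 6493.14 cm², ΣAx_c = 269382.75 cm³, ΣAy_c = 240451.33 cm³.
x_c = 269382.75/6493.14 = 41.49 cm; y_c = 240451.33/6493.14 = 37.03 cm.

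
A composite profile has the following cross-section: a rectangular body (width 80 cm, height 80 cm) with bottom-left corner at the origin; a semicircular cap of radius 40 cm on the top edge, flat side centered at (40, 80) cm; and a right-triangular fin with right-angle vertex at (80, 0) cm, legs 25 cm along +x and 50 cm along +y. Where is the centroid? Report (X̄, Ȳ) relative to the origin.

rectangular body: A = 80 × 80 = 6400.00, centroid at (40.00, 40.00).
semicircular top: A = ½π·40² = 2513.27, centroid at (40.00, 96.98).
triangular fin: A = ½·25·50 = 625.00, centroid at (88.33, 16.67).
ΣA = 9538.27 cm², ΣAX̄ = 411739.30 cm³, ΣAȲ = 510145.26 cm³.
X̄ = 411739.30/9538.27 = 43.17 cm; Ȳ = 510145.26/9538.27 = 53.48 cm.

X̄ = 43.17 cm, Ȳ = 53.48 cm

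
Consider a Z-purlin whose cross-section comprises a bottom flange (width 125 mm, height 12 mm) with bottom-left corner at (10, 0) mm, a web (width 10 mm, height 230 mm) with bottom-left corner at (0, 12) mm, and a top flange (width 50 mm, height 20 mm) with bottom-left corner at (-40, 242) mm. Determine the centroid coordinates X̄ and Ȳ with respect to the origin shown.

Part | A | x̄ᵢ | ȳᵢ | A·x̄ᵢ | A·ȳᵢ
bottom flange | 1500.00 | 72.50 | 6.00 | 108750.00 | 9000.00
web | 2300.00 | 5.00 | 127.00 | 11500.00 | 292100.00
top flange | 1000.00 | -15.00 | 252.00 | -15000.00 | 252000.00
Σ | 4800.00 |  |  | 105250.00 | 553100.00
X̄ = 105250.00 / 4800.00 = 21.93 mm
Ȳ = 553100.00 / 4800.00 = 115.23 mm

X̄ = 21.93 mm, Ȳ = 115.23 mm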